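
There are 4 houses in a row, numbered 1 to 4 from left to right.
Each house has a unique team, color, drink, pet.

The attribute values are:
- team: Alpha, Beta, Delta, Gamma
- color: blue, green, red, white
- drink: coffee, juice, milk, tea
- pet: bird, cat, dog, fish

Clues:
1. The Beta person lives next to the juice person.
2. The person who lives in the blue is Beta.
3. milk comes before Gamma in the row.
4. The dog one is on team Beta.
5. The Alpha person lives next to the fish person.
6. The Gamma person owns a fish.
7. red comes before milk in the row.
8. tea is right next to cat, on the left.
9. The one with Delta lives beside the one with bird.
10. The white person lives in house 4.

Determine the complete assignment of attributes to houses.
Solution:

House | Team | Color | Drink | Pet
----------------------------------
  1   | Beta | blue | tea | dog
  2   | Delta | red | juice | cat
  3   | Alpha | green | milk | bird
  4   | Gamma | white | coffee | fish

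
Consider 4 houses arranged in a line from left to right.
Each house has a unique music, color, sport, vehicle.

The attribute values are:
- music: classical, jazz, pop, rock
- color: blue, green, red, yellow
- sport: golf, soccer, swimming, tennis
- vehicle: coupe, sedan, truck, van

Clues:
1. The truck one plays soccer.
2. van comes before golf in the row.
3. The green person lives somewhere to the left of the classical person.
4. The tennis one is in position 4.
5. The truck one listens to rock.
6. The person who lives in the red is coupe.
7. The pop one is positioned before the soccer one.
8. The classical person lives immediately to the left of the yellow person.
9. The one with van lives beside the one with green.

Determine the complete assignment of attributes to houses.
Solution:

House | Music | Color | Sport | Vehicle
---------------------------------------
  1   | pop | blue | swimming | van
  2   | rock | green | soccer | truck
  3   | classical | red | golf | coupe
  4   | jazz | yellow | tennis | sedan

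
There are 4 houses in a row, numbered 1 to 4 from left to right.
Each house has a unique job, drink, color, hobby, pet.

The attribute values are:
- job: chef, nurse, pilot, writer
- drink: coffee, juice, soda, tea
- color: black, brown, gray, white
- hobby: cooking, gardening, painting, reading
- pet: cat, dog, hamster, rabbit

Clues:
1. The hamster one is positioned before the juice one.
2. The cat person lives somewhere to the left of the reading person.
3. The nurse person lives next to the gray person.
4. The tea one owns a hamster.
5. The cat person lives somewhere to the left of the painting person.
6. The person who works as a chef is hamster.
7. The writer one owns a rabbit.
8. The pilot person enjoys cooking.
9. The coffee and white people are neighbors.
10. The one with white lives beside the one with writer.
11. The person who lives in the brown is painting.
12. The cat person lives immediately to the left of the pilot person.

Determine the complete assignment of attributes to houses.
Solution:

House | Job | Drink | Color | Hobby | Pet
-----------------------------------------
  1   | nurse | soda | black | gardening | cat
  2   | pilot | coffee | gray | cooking | dog
  3   | chef | tea | white | reading | hamster
  4   | writer | juice | brown | painting | rabbit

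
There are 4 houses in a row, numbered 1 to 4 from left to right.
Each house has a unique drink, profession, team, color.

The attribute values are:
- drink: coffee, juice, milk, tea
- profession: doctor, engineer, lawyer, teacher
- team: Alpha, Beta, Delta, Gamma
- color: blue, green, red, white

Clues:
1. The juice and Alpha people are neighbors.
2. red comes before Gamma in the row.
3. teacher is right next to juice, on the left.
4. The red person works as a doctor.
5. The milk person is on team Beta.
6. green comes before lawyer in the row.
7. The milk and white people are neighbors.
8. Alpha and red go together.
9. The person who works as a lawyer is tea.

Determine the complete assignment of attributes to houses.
Solution:

House | Drink | Profession | Team | Color
-----------------------------------------
  1   | milk | teacher | Beta | green
  2   | juice | engineer | Delta | white
  3   | coffee | doctor | Alpha | red
  4   | tea | lawyer | Gamma | blue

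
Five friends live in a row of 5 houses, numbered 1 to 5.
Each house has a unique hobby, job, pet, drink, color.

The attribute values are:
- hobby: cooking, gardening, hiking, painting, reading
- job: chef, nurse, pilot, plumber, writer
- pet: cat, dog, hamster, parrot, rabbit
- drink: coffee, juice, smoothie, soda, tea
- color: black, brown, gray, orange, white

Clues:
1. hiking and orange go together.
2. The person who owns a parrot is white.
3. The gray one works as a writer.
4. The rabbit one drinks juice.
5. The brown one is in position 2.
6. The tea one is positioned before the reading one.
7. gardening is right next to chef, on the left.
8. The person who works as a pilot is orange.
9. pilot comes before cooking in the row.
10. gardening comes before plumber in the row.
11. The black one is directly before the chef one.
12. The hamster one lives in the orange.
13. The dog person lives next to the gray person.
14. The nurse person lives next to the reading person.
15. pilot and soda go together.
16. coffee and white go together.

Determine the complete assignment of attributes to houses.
Solution:

House | Hobby | Job | Pet | Drink | Color
-----------------------------------------
  1   | gardening | nurse | cat | tea | black
  2   | reading | chef | dog | smoothie | brown
  3   | painting | writer | rabbit | juice | gray
  4   | hiking | pilot | hamster | soda | orange
  5   | cooking | plumber | parrot | coffee | white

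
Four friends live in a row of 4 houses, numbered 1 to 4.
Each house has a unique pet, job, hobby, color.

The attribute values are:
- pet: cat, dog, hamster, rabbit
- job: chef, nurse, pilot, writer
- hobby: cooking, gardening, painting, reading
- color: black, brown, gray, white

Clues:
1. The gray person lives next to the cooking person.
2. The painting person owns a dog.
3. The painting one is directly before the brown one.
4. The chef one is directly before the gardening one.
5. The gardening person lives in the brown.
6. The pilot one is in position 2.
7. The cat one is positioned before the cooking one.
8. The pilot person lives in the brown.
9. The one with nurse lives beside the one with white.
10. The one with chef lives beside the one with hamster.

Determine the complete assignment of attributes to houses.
Solution:

House | Pet | Job | Hobby | Color
---------------------------------
  1   | dog | chef | painting | black
  2   | hamster | pilot | gardening | brown
  3   | cat | nurse | reading | gray
  4   | rabbit | writer | cooking | white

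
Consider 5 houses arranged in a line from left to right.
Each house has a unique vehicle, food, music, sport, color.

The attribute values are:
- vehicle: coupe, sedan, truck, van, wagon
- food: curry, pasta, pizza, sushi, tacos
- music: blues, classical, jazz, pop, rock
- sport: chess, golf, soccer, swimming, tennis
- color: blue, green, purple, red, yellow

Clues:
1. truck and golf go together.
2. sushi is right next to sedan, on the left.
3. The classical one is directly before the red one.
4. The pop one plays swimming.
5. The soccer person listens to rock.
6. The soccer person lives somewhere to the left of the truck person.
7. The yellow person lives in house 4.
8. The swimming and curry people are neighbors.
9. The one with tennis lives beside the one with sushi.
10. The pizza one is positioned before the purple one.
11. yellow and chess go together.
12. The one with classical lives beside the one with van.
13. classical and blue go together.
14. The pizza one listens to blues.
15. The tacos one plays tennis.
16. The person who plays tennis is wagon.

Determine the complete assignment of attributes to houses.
Solution:

House | Vehicle | Food | Music | Sport | Color
----------------------------------------------
  1   | wagon | tacos | classical | tennis | blue
  2   | van | sushi | pop | swimming | red
  3   | sedan | curry | rock | soccer | green
  4   | coupe | pizza | blues | chess | yellow
  5   | truck | pasta | jazz | golf | purple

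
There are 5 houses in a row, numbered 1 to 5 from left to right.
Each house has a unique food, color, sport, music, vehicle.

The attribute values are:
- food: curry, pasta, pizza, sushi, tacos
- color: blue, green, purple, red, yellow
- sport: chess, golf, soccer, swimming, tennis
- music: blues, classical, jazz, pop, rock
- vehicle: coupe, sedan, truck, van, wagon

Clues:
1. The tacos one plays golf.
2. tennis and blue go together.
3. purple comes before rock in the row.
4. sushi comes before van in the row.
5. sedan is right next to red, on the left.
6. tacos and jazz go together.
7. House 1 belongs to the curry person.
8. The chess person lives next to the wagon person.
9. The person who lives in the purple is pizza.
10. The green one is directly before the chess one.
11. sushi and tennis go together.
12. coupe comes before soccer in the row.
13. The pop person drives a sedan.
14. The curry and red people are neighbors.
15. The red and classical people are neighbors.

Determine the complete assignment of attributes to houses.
Solution:

House | Food | Color | Sport | Music | Vehicle
----------------------------------------------
  1   | curry | green | swimming | pop | sedan
  2   | pasta | red | chess | blues | coupe
  3   | pizza | purple | soccer | classical | wagon
  4   | sushi | blue | tennis | rock | truck
  5   | tacos | yellow | golf | jazz | van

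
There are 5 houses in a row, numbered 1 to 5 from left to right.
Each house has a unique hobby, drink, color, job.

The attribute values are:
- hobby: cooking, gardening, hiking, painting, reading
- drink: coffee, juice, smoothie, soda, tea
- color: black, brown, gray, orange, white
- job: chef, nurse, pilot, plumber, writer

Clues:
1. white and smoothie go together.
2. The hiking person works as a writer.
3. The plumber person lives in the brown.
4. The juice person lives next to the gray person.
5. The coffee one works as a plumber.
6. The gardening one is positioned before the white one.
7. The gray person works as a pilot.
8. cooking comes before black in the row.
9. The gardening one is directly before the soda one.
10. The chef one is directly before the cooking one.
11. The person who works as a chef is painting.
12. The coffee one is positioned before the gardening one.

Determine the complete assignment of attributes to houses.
Solution:

House | Hobby | Drink | Color | Job
-----------------------------------
  1   | painting | tea | orange | chef
  2   | cooking | coffee | brown | plumber
  3   | gardening | juice | black | nurse
  4   | reading | soda | gray | pilot
  5   | hiking | smoothie | white | writer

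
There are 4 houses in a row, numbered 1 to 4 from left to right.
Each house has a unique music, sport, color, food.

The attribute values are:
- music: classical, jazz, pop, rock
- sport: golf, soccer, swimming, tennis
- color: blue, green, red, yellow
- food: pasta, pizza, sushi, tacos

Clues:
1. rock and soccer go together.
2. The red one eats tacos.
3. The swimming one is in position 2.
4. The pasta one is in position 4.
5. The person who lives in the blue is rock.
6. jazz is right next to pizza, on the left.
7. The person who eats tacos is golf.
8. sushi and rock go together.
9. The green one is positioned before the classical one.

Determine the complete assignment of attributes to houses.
Solution:

House | Music | Sport | Color | Food
------------------------------------
  1   | jazz | golf | red | tacos
  2   | pop | swimming | green | pizza
  3   | rock | soccer | blue | sushi
  4   | classical | tennis | yellow | pasta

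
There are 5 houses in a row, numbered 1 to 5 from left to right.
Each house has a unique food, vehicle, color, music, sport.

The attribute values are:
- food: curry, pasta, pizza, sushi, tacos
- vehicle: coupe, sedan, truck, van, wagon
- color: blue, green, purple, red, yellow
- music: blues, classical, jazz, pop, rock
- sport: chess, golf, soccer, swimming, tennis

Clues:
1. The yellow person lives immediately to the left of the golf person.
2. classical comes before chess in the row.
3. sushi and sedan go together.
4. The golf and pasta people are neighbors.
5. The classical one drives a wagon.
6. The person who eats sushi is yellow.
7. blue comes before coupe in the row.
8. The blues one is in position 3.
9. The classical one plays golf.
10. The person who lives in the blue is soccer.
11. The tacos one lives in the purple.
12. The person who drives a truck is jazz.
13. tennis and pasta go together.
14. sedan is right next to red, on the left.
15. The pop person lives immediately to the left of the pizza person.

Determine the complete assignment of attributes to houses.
Solution:

House | Food | Vehicle | Color | Music | Sport
----------------------------------------------
  1   | sushi | sedan | yellow | pop | swimming
  2   | pizza | wagon | red | classical | golf
  3   | pasta | van | green | blues | tennis
  4   | curry | truck | blue | jazz | soccer
  5   | tacos | coupe | purple | rock | chess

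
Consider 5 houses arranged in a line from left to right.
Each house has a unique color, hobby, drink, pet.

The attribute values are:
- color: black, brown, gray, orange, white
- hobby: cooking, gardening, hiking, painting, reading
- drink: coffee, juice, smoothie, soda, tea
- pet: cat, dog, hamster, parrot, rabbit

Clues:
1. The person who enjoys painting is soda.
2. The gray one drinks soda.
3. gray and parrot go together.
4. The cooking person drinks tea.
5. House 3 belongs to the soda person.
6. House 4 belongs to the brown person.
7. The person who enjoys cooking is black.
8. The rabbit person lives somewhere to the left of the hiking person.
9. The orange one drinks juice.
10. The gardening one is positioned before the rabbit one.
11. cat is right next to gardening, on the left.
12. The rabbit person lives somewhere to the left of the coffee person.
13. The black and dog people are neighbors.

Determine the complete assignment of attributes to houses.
Solution:

House | Color | Hobby | Drink | Pet
-----------------------------------
  1   | black | cooking | tea | cat
  2   | orange | gardening | juice | dog
  3   | gray | painting | soda | parrot
  4   | brown | reading | smoothie | rabbit
  5   | white | hiking | coffee | hamster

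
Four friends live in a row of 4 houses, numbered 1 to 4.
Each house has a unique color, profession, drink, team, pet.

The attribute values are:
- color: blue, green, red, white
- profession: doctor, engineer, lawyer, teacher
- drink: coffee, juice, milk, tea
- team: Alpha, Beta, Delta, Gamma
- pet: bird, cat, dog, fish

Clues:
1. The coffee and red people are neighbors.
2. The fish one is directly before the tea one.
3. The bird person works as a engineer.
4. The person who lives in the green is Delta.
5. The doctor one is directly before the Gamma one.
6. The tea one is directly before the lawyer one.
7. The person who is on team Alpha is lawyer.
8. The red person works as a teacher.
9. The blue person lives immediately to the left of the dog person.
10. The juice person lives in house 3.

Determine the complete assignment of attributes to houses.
Solution:

House | Color | Profession | Drink | Team | Pet
-----------------------------------------------
  1   | blue | doctor | coffee | Beta | fish
  2   | red | teacher | tea | Gamma | dog
  3   | white | lawyer | juice | Alpha | cat
  4   | green | engineer | milk | Delta | bird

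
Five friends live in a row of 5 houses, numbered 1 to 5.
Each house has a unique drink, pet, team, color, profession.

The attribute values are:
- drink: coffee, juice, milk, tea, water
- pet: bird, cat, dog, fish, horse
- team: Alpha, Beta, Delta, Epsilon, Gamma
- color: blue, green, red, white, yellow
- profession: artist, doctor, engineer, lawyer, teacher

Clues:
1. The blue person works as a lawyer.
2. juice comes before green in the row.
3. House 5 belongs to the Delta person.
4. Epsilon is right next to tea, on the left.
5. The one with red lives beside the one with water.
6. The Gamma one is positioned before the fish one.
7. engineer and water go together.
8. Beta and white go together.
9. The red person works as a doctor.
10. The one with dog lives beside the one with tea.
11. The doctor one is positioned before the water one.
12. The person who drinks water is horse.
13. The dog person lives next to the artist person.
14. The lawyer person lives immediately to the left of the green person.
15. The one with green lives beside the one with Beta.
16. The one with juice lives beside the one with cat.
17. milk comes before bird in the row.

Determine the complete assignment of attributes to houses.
Solution:

House | Drink | Pet | Team | Color | Profession
-----------------------------------------------
  1   | juice | dog | Epsilon | blue | lawyer
  2   | tea | cat | Gamma | green | artist
  3   | milk | fish | Beta | white | teacher
  4   | coffee | bird | Alpha | red | doctor
  5   | water | horse | Delta | yellow | engineer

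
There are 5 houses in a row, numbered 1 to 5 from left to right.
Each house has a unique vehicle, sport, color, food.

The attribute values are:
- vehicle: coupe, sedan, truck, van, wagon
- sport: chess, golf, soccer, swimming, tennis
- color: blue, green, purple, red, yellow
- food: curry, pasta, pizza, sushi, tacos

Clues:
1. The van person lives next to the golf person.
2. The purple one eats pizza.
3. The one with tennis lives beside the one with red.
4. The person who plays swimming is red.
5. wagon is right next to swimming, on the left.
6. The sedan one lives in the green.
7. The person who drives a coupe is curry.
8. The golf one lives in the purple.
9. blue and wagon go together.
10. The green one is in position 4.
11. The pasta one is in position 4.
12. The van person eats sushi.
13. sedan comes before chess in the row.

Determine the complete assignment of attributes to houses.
Solution:

House | Vehicle | Sport | Color | Food
--------------------------------------
  1   | wagon | tennis | blue | tacos
  2   | van | swimming | red | sushi
  3   | truck | golf | purple | pizza
  4   | sedan | soccer | green | pasta
  5   | coupe | chess | yellow | curry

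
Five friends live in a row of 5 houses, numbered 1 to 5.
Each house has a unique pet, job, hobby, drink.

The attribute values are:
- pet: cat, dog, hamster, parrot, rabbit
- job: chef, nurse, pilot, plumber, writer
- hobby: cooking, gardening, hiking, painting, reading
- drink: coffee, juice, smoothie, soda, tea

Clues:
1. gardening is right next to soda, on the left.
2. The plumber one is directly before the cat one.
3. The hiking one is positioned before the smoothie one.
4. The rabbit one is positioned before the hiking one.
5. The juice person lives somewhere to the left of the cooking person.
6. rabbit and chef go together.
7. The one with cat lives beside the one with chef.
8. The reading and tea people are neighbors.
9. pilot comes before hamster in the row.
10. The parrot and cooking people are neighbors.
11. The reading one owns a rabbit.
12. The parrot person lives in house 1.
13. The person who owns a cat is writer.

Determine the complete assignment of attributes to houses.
Solution:

House | Pet | Job | Hobby | Drink
---------------------------------
  1   | parrot | plumber | gardening | juice
  2   | cat | writer | cooking | soda
  3   | rabbit | chef | reading | coffee
  4   | dog | pilot | hiking | tea
  5   | hamster | nurse | painting | smoothie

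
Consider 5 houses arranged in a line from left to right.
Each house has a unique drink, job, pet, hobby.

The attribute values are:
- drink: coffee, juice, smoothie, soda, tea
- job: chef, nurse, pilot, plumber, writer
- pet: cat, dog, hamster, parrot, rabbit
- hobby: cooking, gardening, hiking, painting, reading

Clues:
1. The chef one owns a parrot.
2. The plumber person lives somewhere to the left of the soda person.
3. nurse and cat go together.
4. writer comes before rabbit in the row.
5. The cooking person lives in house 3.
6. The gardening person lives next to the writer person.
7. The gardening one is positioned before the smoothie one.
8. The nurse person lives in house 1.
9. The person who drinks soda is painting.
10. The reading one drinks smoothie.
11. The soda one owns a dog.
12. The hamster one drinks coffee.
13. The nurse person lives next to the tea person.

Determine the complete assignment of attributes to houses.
Solution:

House | Drink | Job | Pet | Hobby
---------------------------------
  1   | juice | nurse | cat | hiking
  2   | tea | chef | parrot | gardening
  3   | coffee | writer | hamster | cooking
  4   | smoothie | plumber | rabbit | reading
  5   | soda | pilot | dog | painting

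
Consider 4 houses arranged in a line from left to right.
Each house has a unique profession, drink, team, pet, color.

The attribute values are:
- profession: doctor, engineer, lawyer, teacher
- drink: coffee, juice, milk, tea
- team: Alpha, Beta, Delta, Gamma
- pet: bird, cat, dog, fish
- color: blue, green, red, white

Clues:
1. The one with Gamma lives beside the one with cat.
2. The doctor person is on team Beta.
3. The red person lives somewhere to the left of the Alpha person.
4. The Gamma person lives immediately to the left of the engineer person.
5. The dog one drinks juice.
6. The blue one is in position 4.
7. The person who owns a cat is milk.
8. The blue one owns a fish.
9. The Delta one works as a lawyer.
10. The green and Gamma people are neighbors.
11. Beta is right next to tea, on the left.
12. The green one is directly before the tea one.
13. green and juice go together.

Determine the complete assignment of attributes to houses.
Solution:

House | Profession | Drink | Team | Pet | Color
-----------------------------------------------
  1   | doctor | juice | Beta | dog | green
  2   | teacher | tea | Gamma | bird | red
  3   | engineer | milk | Alpha | cat | white
  4   | lawyer | coffee | Delta | fish | blue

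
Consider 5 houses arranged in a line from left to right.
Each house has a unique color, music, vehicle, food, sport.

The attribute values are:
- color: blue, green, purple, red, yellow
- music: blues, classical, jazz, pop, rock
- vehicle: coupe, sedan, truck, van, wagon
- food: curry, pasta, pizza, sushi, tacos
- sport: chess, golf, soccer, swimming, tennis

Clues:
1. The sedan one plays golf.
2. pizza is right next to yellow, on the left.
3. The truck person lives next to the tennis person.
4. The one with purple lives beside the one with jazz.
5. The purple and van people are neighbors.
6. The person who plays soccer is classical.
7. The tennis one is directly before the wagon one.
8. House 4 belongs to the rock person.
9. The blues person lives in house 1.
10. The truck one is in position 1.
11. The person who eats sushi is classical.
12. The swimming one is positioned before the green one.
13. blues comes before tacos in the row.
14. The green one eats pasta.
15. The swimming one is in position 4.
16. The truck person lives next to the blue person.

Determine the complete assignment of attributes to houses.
Solution:

House | Color | Music | Vehicle | Food | Sport
----------------------------------------------
  1   | purple | blues | truck | curry | chess
  2   | blue | jazz | van | pizza | tennis
  3   | yellow | classical | wagon | sushi | soccer
  4   | red | rock | coupe | tacos | swimming
  5   | green | pop | sedan | pasta | golf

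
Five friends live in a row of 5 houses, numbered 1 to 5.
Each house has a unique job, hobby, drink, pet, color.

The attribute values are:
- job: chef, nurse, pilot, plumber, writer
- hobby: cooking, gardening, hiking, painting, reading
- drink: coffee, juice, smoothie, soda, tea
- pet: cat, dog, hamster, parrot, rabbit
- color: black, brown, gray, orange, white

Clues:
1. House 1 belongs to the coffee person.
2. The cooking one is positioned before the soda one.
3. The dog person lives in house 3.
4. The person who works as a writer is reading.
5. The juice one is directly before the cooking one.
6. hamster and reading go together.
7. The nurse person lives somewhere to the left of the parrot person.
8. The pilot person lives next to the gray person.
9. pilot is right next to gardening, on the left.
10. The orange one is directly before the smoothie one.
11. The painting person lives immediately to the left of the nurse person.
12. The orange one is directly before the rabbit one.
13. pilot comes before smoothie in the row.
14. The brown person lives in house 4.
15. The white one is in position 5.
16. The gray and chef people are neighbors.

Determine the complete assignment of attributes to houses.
Solution:

House | Job | Hobby | Drink | Pet | Color
-----------------------------------------
  1   | pilot | painting | coffee | cat | orange
  2   | nurse | gardening | smoothie | rabbit | gray
  3   | chef | hiking | juice | dog | black
  4   | plumber | cooking | tea | parrot | brown
  5   | writer | reading | soda | hamster | white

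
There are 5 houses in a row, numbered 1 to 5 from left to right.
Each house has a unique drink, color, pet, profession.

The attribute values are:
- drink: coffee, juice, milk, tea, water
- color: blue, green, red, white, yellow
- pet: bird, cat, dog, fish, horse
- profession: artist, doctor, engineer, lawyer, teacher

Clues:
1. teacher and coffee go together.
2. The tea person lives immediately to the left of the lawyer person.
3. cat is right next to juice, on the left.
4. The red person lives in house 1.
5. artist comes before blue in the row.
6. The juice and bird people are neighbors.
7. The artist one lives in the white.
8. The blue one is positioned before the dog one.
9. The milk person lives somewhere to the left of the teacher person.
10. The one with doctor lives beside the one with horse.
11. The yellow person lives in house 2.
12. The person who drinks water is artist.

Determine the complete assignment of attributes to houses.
Solution:

House | Drink | Color | Pet | Profession
----------------------------------------
  1   | tea | red | cat | doctor
  2   | juice | yellow | horse | lawyer
  3   | water | white | bird | artist
  4   | milk | blue | fish | engineer
  5   | coffee | green | dog | teacher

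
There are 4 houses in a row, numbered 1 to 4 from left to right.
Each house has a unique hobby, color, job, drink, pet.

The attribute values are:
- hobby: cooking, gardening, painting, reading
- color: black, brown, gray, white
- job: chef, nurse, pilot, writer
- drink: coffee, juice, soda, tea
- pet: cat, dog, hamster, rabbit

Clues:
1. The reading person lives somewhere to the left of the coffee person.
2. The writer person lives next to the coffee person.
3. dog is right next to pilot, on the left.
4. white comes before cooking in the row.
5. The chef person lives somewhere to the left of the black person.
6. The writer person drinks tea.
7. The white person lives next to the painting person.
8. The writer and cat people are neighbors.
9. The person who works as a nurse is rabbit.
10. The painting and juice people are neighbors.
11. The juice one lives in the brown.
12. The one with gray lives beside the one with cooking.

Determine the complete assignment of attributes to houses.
Solution:

House | Hobby | Color | Job | Drink | Pet
-----------------------------------------
  1   | reading | white | writer | tea | dog
  2   | painting | gray | pilot | coffee | cat
  3   | cooking | brown | chef | juice | hamster
  4   | gardening | black | nurse | soda | rabbit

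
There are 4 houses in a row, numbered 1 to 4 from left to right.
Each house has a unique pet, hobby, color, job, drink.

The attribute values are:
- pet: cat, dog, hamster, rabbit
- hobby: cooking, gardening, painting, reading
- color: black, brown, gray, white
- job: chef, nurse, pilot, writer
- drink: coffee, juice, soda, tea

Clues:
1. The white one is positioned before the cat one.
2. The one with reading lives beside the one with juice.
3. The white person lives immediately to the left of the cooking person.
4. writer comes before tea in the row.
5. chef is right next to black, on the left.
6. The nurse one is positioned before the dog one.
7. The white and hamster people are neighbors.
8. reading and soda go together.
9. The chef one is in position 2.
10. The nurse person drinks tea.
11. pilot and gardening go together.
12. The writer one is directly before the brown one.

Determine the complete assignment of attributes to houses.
Solution:

House | Pet | Hobby | Color | Job | Drink
-----------------------------------------
  1   | rabbit | reading | white | writer | soda
  2   | hamster | cooking | brown | chef | juice
  3   | cat | painting | black | nurse | tea
  4   | dog | gardening | gray | pilot | coffee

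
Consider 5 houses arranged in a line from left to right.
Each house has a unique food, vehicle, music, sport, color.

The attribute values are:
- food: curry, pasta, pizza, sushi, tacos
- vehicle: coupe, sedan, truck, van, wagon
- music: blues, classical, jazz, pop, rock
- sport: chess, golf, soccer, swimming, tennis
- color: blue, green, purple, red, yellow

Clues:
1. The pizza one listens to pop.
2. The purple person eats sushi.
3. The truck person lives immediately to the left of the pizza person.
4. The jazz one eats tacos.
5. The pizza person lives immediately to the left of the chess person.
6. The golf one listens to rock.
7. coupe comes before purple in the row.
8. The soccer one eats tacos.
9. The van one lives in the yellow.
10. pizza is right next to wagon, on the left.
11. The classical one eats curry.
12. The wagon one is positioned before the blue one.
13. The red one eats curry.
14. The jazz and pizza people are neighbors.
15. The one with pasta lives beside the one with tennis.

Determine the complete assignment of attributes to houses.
Solution:

House | Food | Vehicle | Music | Sport | Color
----------------------------------------------
  1   | tacos | truck | jazz | soccer | green
  2   | pizza | van | pop | swimming | yellow
  3   | curry | wagon | classical | chess | red
  4   | pasta | coupe | rock | golf | blue
  5   | sushi | sedan | blues | tennis | purple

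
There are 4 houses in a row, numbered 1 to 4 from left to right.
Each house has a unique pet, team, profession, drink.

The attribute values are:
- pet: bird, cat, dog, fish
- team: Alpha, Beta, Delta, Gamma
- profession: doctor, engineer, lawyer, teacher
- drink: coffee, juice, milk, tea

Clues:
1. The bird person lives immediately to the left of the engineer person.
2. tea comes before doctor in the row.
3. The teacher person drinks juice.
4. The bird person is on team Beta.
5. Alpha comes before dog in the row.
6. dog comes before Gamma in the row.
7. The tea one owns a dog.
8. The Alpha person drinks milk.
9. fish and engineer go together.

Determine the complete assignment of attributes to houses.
Solution:

House | Pet | Team | Profession | Drink
---------------------------------------
  1   | bird | Beta | teacher | juice
  2   | fish | Alpha | engineer | milk
  3   | dog | Delta | lawyer | tea
  4   | cat | Gamma | doctor | coffee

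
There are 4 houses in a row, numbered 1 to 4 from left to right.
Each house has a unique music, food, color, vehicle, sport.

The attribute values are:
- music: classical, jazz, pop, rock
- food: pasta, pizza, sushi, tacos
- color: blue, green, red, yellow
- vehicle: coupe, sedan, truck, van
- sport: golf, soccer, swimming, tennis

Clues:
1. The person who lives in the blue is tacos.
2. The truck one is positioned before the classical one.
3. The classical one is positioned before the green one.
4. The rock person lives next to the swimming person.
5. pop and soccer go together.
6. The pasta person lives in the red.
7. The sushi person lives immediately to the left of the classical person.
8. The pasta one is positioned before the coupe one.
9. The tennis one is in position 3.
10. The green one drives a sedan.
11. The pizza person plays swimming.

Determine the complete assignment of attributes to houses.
Solution:

House | Music | Food | Color | Vehicle | Sport
----------------------------------------------
  1   | pop | sushi | yellow | truck | soccer
  2   | classical | pasta | red | van | golf
  3   | rock | tacos | blue | coupe | tennis
  4   | jazz | pizza | green | sedan | swimming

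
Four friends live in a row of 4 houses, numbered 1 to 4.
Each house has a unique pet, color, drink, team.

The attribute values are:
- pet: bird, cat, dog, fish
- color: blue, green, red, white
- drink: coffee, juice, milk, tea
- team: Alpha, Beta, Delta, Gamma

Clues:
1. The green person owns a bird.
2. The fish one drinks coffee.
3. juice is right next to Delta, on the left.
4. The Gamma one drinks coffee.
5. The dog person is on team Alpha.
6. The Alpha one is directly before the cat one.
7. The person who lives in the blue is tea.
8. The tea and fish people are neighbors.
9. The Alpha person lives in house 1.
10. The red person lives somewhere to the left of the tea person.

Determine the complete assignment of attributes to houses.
Solution:

House | Pet | Color | Drink | Team
----------------------------------
  1   | dog | red | juice | Alpha
  2   | cat | blue | tea | Delta
  3   | fish | white | coffee | Gamma
  4   | bird | green | milk | Beta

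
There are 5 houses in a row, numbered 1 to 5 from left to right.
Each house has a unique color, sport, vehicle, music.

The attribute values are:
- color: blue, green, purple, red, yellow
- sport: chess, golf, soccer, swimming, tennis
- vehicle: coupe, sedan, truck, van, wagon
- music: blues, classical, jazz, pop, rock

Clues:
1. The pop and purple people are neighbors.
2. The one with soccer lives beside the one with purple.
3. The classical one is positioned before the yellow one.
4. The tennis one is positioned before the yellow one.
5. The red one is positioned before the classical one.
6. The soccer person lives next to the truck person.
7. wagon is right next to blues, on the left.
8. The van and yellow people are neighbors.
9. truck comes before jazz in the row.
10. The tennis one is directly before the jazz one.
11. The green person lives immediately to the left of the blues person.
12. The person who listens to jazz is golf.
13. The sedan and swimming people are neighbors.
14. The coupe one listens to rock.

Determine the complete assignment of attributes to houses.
Solution:

House | Color | Sport | Vehicle | Music
---------------------------------------
  1   | green | soccer | wagon | pop
  2   | purple | tennis | truck | blues
  3   | red | golf | sedan | jazz
  4   | blue | swimming | van | classical
  5   | yellow | chess | coupe | rock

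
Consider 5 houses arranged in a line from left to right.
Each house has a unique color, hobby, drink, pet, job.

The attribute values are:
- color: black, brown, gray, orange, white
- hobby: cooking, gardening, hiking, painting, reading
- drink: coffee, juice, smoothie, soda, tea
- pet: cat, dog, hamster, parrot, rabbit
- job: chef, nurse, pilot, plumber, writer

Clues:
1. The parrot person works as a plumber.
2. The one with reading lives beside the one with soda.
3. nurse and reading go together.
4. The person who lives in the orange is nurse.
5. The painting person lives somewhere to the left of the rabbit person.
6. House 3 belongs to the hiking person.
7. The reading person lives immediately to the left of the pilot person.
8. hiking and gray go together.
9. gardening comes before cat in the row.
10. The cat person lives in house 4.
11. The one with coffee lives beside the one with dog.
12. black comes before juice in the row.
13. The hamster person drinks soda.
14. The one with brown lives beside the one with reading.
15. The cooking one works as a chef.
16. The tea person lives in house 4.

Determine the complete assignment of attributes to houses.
Solution:

House | Color | Hobby | Drink | Pet | Job
-----------------------------------------
  1   | brown | gardening | coffee | parrot | plumber
  2   | orange | reading | smoothie | dog | nurse
  3   | gray | hiking | soda | hamster | pilot
  4   | black | painting | tea | cat | writer
  5   | white | cooking | juice | rabbit | chef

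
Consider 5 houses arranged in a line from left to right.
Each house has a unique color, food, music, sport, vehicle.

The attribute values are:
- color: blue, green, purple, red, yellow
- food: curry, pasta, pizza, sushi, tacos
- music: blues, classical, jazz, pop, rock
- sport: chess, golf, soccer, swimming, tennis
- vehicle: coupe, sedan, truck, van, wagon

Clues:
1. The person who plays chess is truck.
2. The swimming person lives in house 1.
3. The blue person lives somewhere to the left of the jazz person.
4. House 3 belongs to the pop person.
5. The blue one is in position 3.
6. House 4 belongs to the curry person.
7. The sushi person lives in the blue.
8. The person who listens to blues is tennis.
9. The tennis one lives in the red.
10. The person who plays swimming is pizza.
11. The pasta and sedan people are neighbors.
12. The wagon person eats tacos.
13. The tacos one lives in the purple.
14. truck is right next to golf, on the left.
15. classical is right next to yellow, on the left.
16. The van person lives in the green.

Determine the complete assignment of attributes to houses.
Solution:

House | Color | Food | Music | Sport | Vehicle
----------------------------------------------
  1   | green | pizza | classical | swimming | van
  2   | yellow | pasta | rock | chess | truck
  3   | blue | sushi | pop | golf | sedan
  4   | red | curry | blues | tennis | coupe
  5   | purple | tacos | jazz | soccer | wagon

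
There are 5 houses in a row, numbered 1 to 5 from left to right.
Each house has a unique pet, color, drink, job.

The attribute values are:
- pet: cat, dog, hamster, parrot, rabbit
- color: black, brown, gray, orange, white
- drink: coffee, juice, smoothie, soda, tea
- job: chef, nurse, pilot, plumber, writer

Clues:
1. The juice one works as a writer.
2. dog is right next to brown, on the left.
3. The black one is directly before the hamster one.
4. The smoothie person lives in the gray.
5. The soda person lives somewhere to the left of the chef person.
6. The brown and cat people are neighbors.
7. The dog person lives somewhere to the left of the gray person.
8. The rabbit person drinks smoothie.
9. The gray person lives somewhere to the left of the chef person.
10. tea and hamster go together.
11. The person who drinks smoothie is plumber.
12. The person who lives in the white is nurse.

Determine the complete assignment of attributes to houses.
Solution:

House | Pet | Color | Drink | Job
---------------------------------
  1   | dog | black | juice | writer
  2   | hamster | brown | tea | pilot
  3   | cat | white | soda | nurse
  4   | rabbit | gray | smoothie | plumber
  5   | parrot | orange | coffee | chef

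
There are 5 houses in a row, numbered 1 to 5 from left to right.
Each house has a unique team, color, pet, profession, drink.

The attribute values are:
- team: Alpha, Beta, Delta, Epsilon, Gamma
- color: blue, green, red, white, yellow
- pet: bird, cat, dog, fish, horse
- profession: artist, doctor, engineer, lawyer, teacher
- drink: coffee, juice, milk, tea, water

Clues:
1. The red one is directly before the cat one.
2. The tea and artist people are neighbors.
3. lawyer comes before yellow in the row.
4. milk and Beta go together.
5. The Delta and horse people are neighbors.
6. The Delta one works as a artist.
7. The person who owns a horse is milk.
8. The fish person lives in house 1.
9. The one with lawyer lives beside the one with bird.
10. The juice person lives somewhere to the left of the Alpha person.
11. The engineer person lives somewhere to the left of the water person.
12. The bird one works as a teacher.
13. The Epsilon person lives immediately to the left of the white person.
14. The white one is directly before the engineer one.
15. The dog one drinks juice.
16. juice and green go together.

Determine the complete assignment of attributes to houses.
Solution:

House | Team | Color | Pet | Profession | Drink
-----------------------------------------------
  1   | Epsilon | red | fish | doctor | tea
  2   | Delta | white | cat | artist | coffee
  3   | Beta | blue | horse | engineer | milk
  4   | Gamma | green | dog | lawyer | juice
  5   | Alpha | yellow | bird | teacher | water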